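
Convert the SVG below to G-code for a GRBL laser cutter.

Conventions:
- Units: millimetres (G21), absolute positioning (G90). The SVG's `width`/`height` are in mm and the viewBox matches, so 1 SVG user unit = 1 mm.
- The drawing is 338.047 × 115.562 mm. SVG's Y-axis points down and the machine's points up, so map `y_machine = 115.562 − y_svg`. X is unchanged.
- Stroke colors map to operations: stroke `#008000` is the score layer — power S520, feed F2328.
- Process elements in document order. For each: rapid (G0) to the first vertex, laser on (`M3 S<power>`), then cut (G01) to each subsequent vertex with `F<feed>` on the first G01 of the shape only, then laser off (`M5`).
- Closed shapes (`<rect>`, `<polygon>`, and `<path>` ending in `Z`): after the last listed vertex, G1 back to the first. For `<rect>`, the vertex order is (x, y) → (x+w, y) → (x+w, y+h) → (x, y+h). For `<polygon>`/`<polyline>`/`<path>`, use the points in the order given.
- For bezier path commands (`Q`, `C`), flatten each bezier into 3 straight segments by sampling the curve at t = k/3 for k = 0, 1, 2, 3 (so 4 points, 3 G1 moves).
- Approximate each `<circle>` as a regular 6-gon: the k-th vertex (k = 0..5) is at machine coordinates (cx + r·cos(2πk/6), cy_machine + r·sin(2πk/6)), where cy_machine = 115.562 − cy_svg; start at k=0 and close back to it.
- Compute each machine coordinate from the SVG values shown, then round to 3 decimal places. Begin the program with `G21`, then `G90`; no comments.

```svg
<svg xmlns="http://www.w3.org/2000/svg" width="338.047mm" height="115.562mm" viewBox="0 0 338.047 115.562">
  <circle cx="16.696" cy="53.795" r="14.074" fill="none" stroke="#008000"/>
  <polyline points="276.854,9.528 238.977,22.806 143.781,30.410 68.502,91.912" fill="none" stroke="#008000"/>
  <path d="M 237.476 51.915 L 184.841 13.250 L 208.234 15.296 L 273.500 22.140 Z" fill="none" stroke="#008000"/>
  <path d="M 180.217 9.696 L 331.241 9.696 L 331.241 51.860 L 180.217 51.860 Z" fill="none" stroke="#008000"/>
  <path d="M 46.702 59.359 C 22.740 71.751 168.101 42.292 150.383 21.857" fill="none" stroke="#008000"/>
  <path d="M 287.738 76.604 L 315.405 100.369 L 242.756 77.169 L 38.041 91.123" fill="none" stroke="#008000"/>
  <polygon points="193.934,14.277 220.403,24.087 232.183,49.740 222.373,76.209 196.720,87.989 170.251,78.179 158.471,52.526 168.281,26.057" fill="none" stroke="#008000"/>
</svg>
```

Since the viewBox matches the mm dimensions, user units are millimetres directly. The only transform is the Y-flip y_m = 115.562 − y_svg.

Shape 1 is a circle drawn with `<circle>`. Its stroke #008000 means score at S520, F2328. After flipping Y the toolpath is (30.770,61.767) → (23.733,73.955) → (9.659,73.955) → (2.622,61.767) → (9.659,49.579) → (23.733,49.579) → (30.770,61.767), returning to the start.

Shape 2 is a open polyline drawn with `<polyline>`. Its stroke #008000 means score at S520, F2328. After flipping Y the toolpath is (276.854,106.034) → (238.977,92.756) → (143.781,85.152) → (68.502,23.650).

Shape 3 is a closed polygon drawn with `<path>`. Its stroke #008000 means score at S520, F2328. After flipping Y the toolpath is (237.476,63.647) → (184.841,102.312) → (208.234,100.266) → (273.500,93.422) → (237.476,63.647), returning to the start.

Shape 4 is a rectangle drawn with `<path>`. Its stroke #008000 means score at S520, F2328. After flipping Y the toolpath is (180.217,105.866) → (331.241,105.866) → (331.241,63.702) → (180.217,63.702) → (180.217,105.866), returning to the start.

Shape 5 is a cubic bezier drawn with `<path>`. Its stroke #008000 means score at S520, F2328. After flipping Y the toolpath is (46.702,56.203) → (66.870,55.877) → (126.053,72.146) → (150.383,93.705).

Shape 6 is a open polyline drawn with `<path>`. Its stroke #008000 means score at S520, F2328. After flipping Y the toolpath is (287.738,38.958) → (315.405,15.193) → (242.756,38.393) → (38.041,24.439).

Shape 7 is a regular polygon drawn with `<polygon>`. Its stroke #008000 means score at S520, F2328. After flipping Y the toolpath is (193.934,101.285) → (220.403,91.475) → (232.183,65.822) → (222.373,39.353) → (196.720,27.573) → (170.251,37.383) → (158.471,63.036) → (168.281,89.505) → (193.934,101.285), returning to the start.

G21
G90
G0 X30.770 Y61.767
M3 S520
G01 X23.733 Y73.955 F2328
G01 X9.659 Y73.955
G01 X2.622 Y61.767
G01 X9.659 Y49.579
G01 X23.733 Y49.579
G01 X30.770 Y61.767
M5
G0 X276.854 Y106.034
M3 S520
G01 X238.977 Y92.756 F2328
G01 X143.781 Y85.152
G01 X68.502 Y23.650
M5
G0 X237.476 Y63.647
M3 S520
G01 X184.841 Y102.312 F2328
G01 X208.234 Y100.266
G01 X273.500 Y93.422
G01 X237.476 Y63.647
M5
G0 X180.217 Y105.866
M3 S520
G01 X331.241 Y105.866 F2328
G01 X331.241 Y63.702
G01 X180.217 Y63.702
G01 X180.217 Y105.866
M5
G0 X46.702 Y56.203
M3 S520
G01 X66.870 Y55.877 F2328
G01 X126.053 Y72.146
G01 X150.383 Y93.705
M5
G0 X287.738 Y38.958
M3 S520
G01 X315.405 Y15.193 F2328
G01 X242.756 Y38.393
G01 X38.041 Y24.439
M5
G0 X193.934 Y101.285
M3 S520
G01 X220.403 Y91.475 F2328
G01 X232.183 Y65.822
G01 X222.373 Y39.353
G01 X196.720 Y27.573
G01 X170.251 Y37.383
G01 X158.471 Y63.036
G01 X168.281 Y89.505
G01 X193.934 Y101.285
M5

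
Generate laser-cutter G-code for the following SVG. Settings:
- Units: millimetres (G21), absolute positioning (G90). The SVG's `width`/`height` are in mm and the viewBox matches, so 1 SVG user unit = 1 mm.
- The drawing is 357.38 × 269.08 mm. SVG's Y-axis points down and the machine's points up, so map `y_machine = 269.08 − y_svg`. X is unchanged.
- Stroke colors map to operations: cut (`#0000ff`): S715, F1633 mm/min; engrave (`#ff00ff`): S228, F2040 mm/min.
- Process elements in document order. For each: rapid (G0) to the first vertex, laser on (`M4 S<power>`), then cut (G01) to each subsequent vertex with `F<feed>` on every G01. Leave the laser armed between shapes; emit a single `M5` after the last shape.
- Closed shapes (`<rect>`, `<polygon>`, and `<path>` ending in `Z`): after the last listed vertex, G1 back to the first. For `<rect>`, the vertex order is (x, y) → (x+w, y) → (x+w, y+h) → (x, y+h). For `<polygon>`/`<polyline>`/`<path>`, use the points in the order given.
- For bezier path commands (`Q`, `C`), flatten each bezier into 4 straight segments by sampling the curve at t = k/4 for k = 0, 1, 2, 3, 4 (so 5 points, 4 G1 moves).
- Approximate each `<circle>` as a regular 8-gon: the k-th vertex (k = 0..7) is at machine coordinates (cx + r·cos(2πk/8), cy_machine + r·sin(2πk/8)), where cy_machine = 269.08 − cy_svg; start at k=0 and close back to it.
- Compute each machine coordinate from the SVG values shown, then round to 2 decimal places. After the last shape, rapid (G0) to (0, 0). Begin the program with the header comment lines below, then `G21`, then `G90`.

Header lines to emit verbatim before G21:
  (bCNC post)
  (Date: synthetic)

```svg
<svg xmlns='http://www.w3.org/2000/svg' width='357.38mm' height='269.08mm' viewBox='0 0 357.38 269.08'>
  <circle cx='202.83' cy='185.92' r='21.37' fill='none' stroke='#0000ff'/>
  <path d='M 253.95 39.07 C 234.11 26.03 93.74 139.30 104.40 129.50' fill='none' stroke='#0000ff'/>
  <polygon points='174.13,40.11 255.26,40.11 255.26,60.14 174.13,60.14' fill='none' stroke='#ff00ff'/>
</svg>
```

(bCNC post)
(Date: synthetic)
G21
G90
G0 X224.20 Y83.16
M4 S715
G01 X217.94 Y98.27 F1633
G01 X202.83 Y104.53 F1633
G01 X187.72 Y98.27 F1633
G01 X181.46 Y83.16 F1633
G01 X187.72 Y68.05 F1633
G01 X202.83 Y61.79 F1633
G01 X217.94 Y68.05 F1633
G01 X224.20 Y83.16 F1633
G0 X253.95 Y230.01
M4 S715
G01 X220.71 Y220.00 F1633
G01 X167.74 Y186.01 F1633
G01 X120.48 Y151.41 F1633
G01 X104.40 Y139.58 F1633
G0 X174.13 Y228.97
M4 S228
G01 X255.26 Y228.97 F2040
G01 X255.26 Y208.94 F2040
G01 X174.13 Y208.94 F2040
G01 X174.13 Y228.97 F2040
M5
G0 X0.00 Y0.00

viewBox `0 0 357.38 269.08` with mm width/height → 1 unit = 1 mm. Flip: y_m = 269.08 − y_svg.

**Shape 1** — `<circle>` circle, stroke `#0000ff` → cut (S715, F1633). Machine vertices: (224.20,83.16) → (217.94,98.27) → (202.83,104.53) → (187.72,98.27) → (181.46,83.16) → (187.72,68.05) → (202.83,61.79) → (217.94,68.05) → (224.20,83.16). Closed: final G1 returns to the first vertex.

**Shape 2** — `<path>` cubic bezier, stroke `#0000ff` → cut (S715, F1633). Control points (SVG): P0=(253.95,39.07), P1=(234.11,26.03), P2=(93.74,139.30), P3=(104.40,129.50); sampled at t=k/4. Machine vertices: (253.95,230.01) → (220.71,220.00) → (167.74,186.01) → (120.48,151.41) → (104.40,139.58). Open path.

**Shape 3** — `<polygon>` rectangle, stroke `#ff00ff` → engrave (S228, F2040). Machine vertices: (174.13,228.97) → (255.26,228.97) → (255.26,208.94) → (174.13,208.94) → (174.13,228.97). Closed: final G1 returns to the first vertex.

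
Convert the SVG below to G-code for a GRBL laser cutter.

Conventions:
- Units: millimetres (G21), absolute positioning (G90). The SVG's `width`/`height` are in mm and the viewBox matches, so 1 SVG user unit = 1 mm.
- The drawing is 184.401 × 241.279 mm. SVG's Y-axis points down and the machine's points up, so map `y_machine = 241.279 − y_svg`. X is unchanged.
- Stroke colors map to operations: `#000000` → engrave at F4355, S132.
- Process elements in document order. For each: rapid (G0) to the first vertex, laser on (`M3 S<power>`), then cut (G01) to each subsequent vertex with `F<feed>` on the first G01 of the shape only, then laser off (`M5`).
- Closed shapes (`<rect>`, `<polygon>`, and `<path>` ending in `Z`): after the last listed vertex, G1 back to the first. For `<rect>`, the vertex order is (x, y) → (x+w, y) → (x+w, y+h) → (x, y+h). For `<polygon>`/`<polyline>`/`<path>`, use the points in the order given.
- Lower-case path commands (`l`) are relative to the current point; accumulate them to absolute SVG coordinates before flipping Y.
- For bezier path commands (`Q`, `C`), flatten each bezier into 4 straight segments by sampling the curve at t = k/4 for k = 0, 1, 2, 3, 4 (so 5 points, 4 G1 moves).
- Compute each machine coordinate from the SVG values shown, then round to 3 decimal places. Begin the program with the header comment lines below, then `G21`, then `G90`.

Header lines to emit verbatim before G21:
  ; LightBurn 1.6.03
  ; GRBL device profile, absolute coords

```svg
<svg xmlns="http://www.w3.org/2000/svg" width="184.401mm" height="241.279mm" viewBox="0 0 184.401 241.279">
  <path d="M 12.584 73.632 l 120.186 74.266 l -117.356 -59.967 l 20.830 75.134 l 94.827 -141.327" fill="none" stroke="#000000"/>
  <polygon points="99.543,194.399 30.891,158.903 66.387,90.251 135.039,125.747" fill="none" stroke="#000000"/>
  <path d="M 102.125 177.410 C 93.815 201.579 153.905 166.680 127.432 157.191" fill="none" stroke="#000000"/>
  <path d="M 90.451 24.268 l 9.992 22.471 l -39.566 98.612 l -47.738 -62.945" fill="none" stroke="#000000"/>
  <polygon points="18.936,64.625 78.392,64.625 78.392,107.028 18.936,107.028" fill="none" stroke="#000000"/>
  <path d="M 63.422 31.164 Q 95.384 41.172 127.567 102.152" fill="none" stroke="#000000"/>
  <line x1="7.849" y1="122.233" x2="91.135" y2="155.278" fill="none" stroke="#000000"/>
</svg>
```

; LightBurn 1.6.03
; GRBL device profile, absolute coords
G21
G90
G0 X12.584 Y167.647
M3 S132
G01 X132.770 Y93.381 F4355
G01 X15.414 Y153.348
G01 X36.244 Y78.214
G01 X131.071 Y219.541
M5
G0 X99.543 Y46.880
M3 S132
G01 X30.891 Y82.376 F4355
G01 X66.387 Y151.028
G01 X135.039 Y115.532
G01 X99.543 Y46.880
M5
G0 X102.125 Y63.869
M3 S132
G01 X106.296 Y55.498 F4355
G01 X121.590 Y61.357
G01 X133.477 Y73.527
G01 X127.432 Y84.088
M5
G0 X90.451 Y217.011
M3 S132
G01 X100.443 Y194.540 F4355
G01 X60.877 Y95.928
G01 X13.139 Y158.873
M5
G0 X18.936 Y176.654
M3 S132
G01 X78.392 Y176.654 F4355
G01 X78.392 Y134.251
G01 X18.936 Y134.251
G01 X18.936 Y176.654
M5
G0 X63.422 Y210.115
M3 S132
G01 X79.417 Y201.925 F4355
G01 X95.439 Y187.364
G01 X111.489 Y166.431
G01 X127.567 Y139.127
M5
G0 X7.849 Y119.046
M3 S132
G01 X91.135 Y86.001 F4355
M5

1 u = 1 mm; y_m = 241.279 − y.

[1] `<path>` open polyline, #000000→engrave S132 F4355: (12.584,167.647) → (132.770,93.381) → (15.414,153.348) → (36.244,78.214) → (131.071,219.541)

[2] `<polygon>` regular polygon, #000000→engrave S132 F4355: (99.543,46.880) → (30.891,82.376) → (66.387,151.028) → (135.039,115.532) → (99.543,46.880) (closed)

[3] `<path>` cubic bezier, #000000→engrave S132 F4355: (102.125,63.869) → (106.296,55.498) → (121.590,61.357) → (133.477,73.527) → (127.432,84.088)

[4] `<path>` open polyline, #000000→engrave S132 F4355: (90.451,217.011) → (100.443,194.540) → (60.877,95.928) → (13.139,158.873)

[5] `<polygon>` rectangle, #000000→engrave S132 F4355: (18.936,176.654) → (78.392,176.654) → (78.392,134.251) → (18.936,134.251) → (18.936,176.654) (closed)

[6] `<path>` quadratic bezier, #000000→engrave S132 F4355: (63.422,210.115) → (79.417,201.925) → (95.439,187.364) → (111.489,166.431) → (127.567,139.127)

[7] `<line>` line segment, #000000→engrave S132 F4355: (7.849,119.046) → (91.135,86.001)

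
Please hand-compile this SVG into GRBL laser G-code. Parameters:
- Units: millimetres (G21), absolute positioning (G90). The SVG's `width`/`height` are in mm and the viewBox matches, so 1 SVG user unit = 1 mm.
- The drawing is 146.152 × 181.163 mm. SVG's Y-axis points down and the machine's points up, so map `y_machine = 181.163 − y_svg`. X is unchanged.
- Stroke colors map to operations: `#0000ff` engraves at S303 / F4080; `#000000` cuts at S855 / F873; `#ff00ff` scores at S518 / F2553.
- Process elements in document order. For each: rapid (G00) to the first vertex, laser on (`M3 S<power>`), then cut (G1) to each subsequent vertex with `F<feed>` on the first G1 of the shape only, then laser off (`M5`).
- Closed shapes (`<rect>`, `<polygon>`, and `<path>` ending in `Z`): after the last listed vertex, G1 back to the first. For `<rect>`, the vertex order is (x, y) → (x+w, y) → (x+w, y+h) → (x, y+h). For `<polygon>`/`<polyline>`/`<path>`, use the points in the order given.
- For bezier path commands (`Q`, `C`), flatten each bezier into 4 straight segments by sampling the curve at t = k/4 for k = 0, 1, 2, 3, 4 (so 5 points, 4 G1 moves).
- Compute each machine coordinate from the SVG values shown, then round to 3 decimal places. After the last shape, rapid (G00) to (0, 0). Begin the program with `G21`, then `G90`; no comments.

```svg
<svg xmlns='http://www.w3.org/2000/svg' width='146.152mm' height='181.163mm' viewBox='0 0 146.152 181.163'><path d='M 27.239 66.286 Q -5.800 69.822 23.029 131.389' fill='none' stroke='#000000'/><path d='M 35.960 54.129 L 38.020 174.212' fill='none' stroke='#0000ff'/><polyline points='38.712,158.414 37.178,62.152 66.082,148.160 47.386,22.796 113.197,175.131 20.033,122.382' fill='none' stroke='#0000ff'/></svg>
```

G21
G90
G00 X27.239 Y114.877
M3 S855
G1 X14.586 Y109.482 F873
G1 X9.667 Y96.833
G1 X12.481 Y76.931
G1 X23.029 Y49.774
M5
G00 X35.960 Y127.034
M3 S303
G1 X38.020 Y6.951 F4080
M5
G00 X38.712 Y22.749
M3 S303
G1 X37.178 Y119.011 F4080
G1 X66.082 Y33.003
G1 X47.386 Y158.367
G1 X113.197 Y6.032
G1 X20.033 Y58.781
M5
G00 X0.000 Y0.000

viewBox `0 0 146.152 181.163` with mm width/height → 1 unit = 1 mm. Flip: y_m = 181.163 − y_svg.

**Shape 1** — `<path>` quadratic bezier, stroke `#000000` → cut (S855, F873). Control points (SVG): P0=(27.239,66.286), P1=(-5.800,69.822), P2=(23.029,131.389); sampled at t=k/4. Machine vertices: (27.239,114.877) → (14.586,109.482) → (9.667,96.833) → (12.481,76.931) → (23.029,49.774). Open path.

**Shape 2** — `<path>` line segment, stroke `#0000ff` → engrave (S303, F4080). Machine vertices: (35.960,127.034) → (38.020,6.951). Open path.

**Shape 3** — `<polyline>` open polyline, stroke `#0000ff` → engrave (S303, F4080). Machine vertices: (38.712,22.749) → (37.178,119.011) → (66.082,33.003) → (47.386,158.367) → (113.197,6.032) → (20.033,58.781). Open path.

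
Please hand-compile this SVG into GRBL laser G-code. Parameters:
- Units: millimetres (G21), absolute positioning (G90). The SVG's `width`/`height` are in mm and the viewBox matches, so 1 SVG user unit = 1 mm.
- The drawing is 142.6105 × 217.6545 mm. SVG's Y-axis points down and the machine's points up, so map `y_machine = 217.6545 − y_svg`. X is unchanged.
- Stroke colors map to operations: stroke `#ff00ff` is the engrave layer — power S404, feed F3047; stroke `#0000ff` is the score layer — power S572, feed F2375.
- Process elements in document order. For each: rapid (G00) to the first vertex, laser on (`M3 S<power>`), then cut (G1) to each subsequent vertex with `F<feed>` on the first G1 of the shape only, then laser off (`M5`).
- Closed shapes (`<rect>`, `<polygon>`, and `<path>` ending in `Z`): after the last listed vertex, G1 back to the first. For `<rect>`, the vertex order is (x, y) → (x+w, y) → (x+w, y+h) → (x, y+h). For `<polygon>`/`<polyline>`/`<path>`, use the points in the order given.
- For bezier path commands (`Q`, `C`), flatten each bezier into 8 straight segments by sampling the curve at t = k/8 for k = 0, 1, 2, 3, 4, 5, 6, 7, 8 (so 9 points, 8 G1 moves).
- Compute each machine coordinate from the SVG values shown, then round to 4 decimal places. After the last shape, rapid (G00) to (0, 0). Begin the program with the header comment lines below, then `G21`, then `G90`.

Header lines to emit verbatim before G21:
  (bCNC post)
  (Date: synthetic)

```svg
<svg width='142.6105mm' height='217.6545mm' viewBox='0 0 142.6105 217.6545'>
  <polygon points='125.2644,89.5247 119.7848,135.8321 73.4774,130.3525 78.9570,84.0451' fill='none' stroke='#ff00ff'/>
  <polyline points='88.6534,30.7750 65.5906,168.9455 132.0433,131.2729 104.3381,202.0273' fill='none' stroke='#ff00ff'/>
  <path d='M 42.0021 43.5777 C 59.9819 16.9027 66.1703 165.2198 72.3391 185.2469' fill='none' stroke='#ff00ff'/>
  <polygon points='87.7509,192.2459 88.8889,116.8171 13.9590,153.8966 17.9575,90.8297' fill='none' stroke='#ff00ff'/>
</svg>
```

(bCNC post)
(Date: synthetic)
G21
G90
G00 X125.2644 Y128.1298
M3 S404
G1 X119.7848 Y81.8224 F3047
G1 X73.4774 Y87.3020
G1 X78.9570 Y133.6094
G1 X125.2644 Y128.1298
M5
G00 X88.6534 Y186.8795
M3 S404
G1 X65.5906 Y48.7090 F3047
G1 X132.0433 Y86.3816
G1 X104.3381 Y15.6272
M5
G00 X42.0021 Y174.0768
M3 S404
G1 X48.2148 Y176.4695 F3047
G1 X53.4600 Y166.0108
G1 X57.8757 Y146.2548
G1 X61.5997 Y120.7555
G1 X64.7702 Y93.0670
G1 X67.5249 Y66.7435
G1 X70.0019 Y45.3390
G1 X72.3391 Y32.4076
M5
G00 X87.7509 Y25.4086
M3 S404
G1 X88.8889 Y100.8374 F3047
G1 X13.9590 Y63.7579
G1 X17.9575 Y126.8248
G1 X87.7509 Y25.4086
M5
G00 X0.0000 Y0.0000

1 u = 1 mm; y_m = 217.6545 − y.

[1] `<polygon>` regular polygon, #ff00ff→engrave S404 F3047: (125.2644,128.1298) → (119.7848,81.8224) → (73.4774,87.3020) → (78.9570,133.6094) → (125.2644,128.1298) (closed)

[2] `<polyline>` open polyline, #ff00ff→engrave S404 F3047: (88.6534,186.8795) → (65.5906,48.7090) → (132.0433,86.3816) → (104.3381,15.6272)

[3] `<path>` cubic bezier, #ff00ff→engrave S404 F3047: (42.0021,174.0768) → (48.2148,176.4695) → (53.4600,166.0108) → (57.8757,146.2548) → (61.5997,120.7555) → (64.7702,93.0670) → (67.5249,66.7435) → (70.0019,45.3390) → (72.3391,32.4076)

[4] `<polygon>` closed polygon, #ff00ff→engrave S404 F3047: (87.7509,25.4086) → (88.8889,100.8374) → (13.9590,63.7579) → (17.9575,126.8248) → (87.7509,25.4086) (closed)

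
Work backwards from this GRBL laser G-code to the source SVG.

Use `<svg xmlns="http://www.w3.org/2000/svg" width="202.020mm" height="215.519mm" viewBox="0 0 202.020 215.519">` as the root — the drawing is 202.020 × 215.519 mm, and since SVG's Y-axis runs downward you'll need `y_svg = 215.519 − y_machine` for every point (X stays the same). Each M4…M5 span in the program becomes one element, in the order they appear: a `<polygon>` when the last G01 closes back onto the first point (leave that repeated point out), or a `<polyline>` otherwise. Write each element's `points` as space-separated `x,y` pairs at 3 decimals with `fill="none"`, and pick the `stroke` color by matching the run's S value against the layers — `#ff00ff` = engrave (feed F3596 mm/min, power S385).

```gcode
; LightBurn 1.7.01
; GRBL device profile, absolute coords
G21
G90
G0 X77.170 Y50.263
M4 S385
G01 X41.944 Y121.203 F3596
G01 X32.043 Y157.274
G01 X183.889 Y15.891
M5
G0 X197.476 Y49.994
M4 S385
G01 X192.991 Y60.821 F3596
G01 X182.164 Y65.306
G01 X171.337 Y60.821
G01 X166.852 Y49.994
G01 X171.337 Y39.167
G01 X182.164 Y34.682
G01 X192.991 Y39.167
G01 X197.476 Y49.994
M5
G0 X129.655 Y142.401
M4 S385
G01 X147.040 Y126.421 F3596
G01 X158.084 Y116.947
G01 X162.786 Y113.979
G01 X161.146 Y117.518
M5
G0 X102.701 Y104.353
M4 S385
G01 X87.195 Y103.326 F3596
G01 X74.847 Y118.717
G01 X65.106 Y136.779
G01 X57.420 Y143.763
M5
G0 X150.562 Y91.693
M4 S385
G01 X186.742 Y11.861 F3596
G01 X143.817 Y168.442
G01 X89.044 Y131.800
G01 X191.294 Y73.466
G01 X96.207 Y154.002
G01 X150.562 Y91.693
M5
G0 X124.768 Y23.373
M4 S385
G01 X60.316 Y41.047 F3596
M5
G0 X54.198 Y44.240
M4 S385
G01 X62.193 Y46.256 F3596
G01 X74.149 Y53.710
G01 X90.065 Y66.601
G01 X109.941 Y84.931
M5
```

<svg xmlns="http://www.w3.org/2000/svg" width="202.020mm" height="215.519mm" viewBox="0 0 202.020 215.519">
  <polyline points="77.170,165.256 41.944,94.316 32.043,58.245 183.889,199.628" fill="none" stroke="#ff00ff"/>
  <polygon points="197.476,165.525 192.991,154.698 182.164,150.213 171.337,154.698 166.852,165.525 171.337,176.352 182.164,180.837 192.991,176.352" fill="none" stroke="#ff00ff"/>
  <polyline points="129.655,73.118 147.040,89.098 158.084,98.572 162.786,101.540 161.146,98.001" fill="none" stroke="#ff00ff"/>
  <polyline points="102.701,111.166 87.195,112.193 74.847,96.802 65.106,78.740 57.420,71.756" fill="none" stroke="#ff00ff"/>
  <polygon points="150.562,123.826 186.742,203.658 143.817,47.077 89.044,83.719 191.294,142.053 96.207,61.517" fill="none" stroke="#ff00ff"/>
  <polyline points="124.768,192.146 60.316,174.472" fill="none" stroke="#ff00ff"/>
  <polyline points="54.198,171.279 62.193,169.263 74.149,161.809 90.065,148.918 109.941,130.588" fill="none" stroke="#ff00ff"/>
</svg>

Machine Y-up, SVG Y-down with viewBox height 215.519, so y_svg = 215.519 − y_machine; X carries over. Every run uses S385, so all elements get stroke `#ff00ff` (engrave).

Run 1: The run is open, so emit a `<polyline>` with points (Y-flipped): 77.170,165.256 41.944,94.316 32.043,58.245 183.889,199.628.

Run 2: The run returns to its start, so emit a `<polygon>` with points (Y-flipped): 197.476,165.525 192.991,154.698 182.164,150.213 171.337,154.698 166.852,165.525 171.337,176.352 182.164,180.837 192.991,176.352.

Run 3: The run is open, so emit a `<polyline>` with points (Y-flipped): 129.655,73.118 147.040,89.098 158.084,98.572 162.786,101.540 161.146,98.001.

Run 4: The run is open, so emit a `<polyline>` with points (Y-flipped): 102.701,111.166 87.195,112.193 74.847,96.802 65.106,78.740 57.420,71.756.

Run 5: The run returns to its start, so emit a `<polygon>` with points (Y-flipped): 150.562,123.826 186.742,203.658 143.817,47.077 89.044,83.719 191.294,142.053 96.207,61.517.

Run 6: The run is open, so emit a `<polyline>` with points (Y-flipped): 124.768,192.146 60.316,174.472.

Run 7: The run is open, so emit a `<polyline>` with points (Y-flipped): 54.198,171.279 62.193,169.263 74.149,161.809 90.065,148.918 109.941,130.588.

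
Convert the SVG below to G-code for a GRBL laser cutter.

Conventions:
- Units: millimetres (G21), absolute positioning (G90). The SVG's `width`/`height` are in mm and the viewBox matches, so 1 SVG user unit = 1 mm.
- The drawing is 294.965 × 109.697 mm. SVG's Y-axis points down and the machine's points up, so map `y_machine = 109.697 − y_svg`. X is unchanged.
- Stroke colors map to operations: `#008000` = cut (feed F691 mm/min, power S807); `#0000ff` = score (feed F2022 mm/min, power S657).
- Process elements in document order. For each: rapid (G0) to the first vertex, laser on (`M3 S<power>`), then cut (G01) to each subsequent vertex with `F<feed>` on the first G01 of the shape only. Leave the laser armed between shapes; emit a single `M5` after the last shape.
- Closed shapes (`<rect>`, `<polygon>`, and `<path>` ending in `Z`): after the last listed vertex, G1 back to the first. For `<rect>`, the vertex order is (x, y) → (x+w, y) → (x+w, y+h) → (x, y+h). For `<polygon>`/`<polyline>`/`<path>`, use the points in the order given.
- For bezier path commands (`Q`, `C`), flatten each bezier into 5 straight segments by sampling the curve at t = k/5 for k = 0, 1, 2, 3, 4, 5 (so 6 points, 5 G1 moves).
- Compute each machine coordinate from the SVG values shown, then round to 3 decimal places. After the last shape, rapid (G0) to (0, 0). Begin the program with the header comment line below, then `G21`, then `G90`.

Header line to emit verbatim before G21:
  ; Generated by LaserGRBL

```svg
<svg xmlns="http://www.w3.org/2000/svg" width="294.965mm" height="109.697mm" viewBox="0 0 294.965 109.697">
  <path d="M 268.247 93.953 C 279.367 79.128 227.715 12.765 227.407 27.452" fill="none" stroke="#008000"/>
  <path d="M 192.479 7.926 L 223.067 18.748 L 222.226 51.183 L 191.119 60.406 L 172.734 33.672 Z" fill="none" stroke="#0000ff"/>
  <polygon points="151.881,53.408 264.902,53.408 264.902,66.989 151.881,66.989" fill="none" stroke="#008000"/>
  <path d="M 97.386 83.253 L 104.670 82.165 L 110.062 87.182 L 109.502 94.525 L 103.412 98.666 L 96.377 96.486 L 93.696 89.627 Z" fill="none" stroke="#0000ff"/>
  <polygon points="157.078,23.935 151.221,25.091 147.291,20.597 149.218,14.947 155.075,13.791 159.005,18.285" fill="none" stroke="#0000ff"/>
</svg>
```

1 u = 1 mm; y_m = 109.697 − y.

[1] `<path>` cubic bezier, #008000→cut S807 F691: (268.247,15.744) → (268.299,29.763) → (258.764,49.787) → (245.118,69.451) → (232.840,82.392) → (227.407,82.245)

[2] `<path>` regular polygon, #0000ff→score S657 F2022: (192.479,101.771) → (223.067,90.949) → (222.226,58.514) → (191.119,49.291) → (172.734,76.025) → (192.479,101.771) (closed)

[3] `<polygon>` rectangle, #008000→cut S807 F691: (151.881,56.289) → (264.902,56.289) → (264.902,42.708) → (151.881,42.708) → (151.881,56.289) (closed)

[4] `<path>` regular polygon, #0000ff→score S657 F2022: (97.386,26.444) → (104.670,27.532) → (110.062,22.515) → (109.502,15.172) → (103.412,11.031) → (96.377,13.211) → (93.696,20.070) → (97.386,26.444) (closed)

[5] `<polygon>` regular polygon, #0000ff→score S657 F2022: (157.078,85.762) → (151.221,84.606) → (147.291,89.100) → (149.218,94.750) → (155.075,95.906) → (159.005,91.412) → (157.078,85.762) (closed)

; Generated by LaserGRBL
G21
G90
G0 X268.247 Y15.744
M3 S807
G01 X268.299 Y29.763 F691
G01 X258.764 Y49.787
G01 X245.118 Y69.451
G01 X232.840 Y82.392
G01 X227.407 Y82.245
G0 X192.479 Y101.771
M3 S657
G01 X223.067 Y90.949 F2022
G01 X222.226 Y58.514
G01 X191.119 Y49.291
G01 X172.734 Y76.025
G01 X192.479 Y101.771
G0 X151.881 Y56.289
M3 S807
G01 X264.902 Y56.289 F691
G01 X264.902 Y42.708
G01 X151.881 Y42.708
G01 X151.881 Y56.289
G0 X97.386 Y26.444
M3 S657
G01 X104.670 Y27.532 F2022
G01 X110.062 Y22.515
G01 X109.502 Y15.172
G01 X103.412 Y11.031
G01 X96.377 Y13.211
G01 X93.696 Y20.070
G01 X97.386 Y26.444
G0 X157.078 Y85.762
M3 S657
G01 X151.221 Y84.606 F2022
G01 X147.291 Y89.100
G01 X149.218 Y94.750
G01 X155.075 Y95.906
G01 X159.005 Y91.412
G01 X157.078 Y85.762
M5
G0 X0.000 Y0.000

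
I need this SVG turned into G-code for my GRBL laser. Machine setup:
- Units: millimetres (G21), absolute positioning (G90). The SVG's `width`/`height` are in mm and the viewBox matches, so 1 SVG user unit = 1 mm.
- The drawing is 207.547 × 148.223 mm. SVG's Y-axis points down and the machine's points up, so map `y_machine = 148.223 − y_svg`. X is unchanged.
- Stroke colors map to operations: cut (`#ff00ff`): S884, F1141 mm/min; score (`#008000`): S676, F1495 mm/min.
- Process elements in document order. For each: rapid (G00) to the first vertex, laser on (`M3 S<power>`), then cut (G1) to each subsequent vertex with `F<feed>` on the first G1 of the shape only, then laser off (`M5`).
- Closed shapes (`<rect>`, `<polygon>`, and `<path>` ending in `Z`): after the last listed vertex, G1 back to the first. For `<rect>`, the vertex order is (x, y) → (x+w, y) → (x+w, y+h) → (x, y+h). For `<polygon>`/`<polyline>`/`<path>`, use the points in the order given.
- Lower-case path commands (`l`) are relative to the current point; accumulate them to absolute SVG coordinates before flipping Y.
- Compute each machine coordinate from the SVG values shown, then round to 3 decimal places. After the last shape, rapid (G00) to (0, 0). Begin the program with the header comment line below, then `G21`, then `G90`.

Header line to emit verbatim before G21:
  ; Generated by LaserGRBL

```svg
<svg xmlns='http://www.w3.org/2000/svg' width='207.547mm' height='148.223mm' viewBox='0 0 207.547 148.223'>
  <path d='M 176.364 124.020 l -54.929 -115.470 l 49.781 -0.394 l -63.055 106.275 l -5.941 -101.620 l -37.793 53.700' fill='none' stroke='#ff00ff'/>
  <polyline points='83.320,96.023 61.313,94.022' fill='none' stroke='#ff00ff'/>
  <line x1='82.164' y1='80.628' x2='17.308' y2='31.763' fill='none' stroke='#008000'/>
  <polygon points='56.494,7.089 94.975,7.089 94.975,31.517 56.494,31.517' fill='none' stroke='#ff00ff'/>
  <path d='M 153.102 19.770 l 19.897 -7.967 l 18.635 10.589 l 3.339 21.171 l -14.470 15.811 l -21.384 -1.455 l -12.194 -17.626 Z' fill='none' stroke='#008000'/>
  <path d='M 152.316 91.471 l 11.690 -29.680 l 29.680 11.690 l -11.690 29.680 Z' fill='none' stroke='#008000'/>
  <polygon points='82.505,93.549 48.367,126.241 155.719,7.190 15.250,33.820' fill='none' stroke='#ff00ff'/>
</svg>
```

; Generated by LaserGRBL
G21
G90
G00 X176.364 Y24.203
M3 S884
G1 X121.435 Y139.673 F1141
G1 X171.216 Y140.067
G1 X108.161 Y33.792
G1 X102.220 Y135.412
G1 X64.427 Y81.712
M5
G00 X83.320 Y52.200
M3 S884
G1 X61.313 Y54.201 F1141
M5
G00 X82.164 Y67.595
M3 S676
G1 X17.308 Y116.460 F1495
M5
G00 X56.494 Y141.134
M3 S884
G1 X94.975 Y141.134 F1141
G1 X94.975 Y116.706
G1 X56.494 Y116.706
G1 X56.494 Y141.134
M5
G00 X153.102 Y128.453
M3 S676
G1 X172.999 Y136.420 F1495
G1 X191.634 Y125.831
G1 X194.973 Y104.660
G1 X180.503 Y88.849
G1 X159.119 Y90.304
G1 X146.925 Y107.930
G1 X153.102 Y128.453
M5
G00 X152.316 Y56.752
M3 S676
G1 X164.006 Y86.432 F1495
G1 X193.686 Y74.742
G1 X181.996 Y45.062
G1 X152.316 Y56.752
M5
G00 X82.505 Y54.674
M3 S884
G1 X48.367 Y21.982 F1141
G1 X155.719 Y141.033
G1 X15.250 Y114.403
G1 X82.505 Y54.674
M5
G00 X0.000 Y0.000

viewBox `0 0 207.547 148.223` with mm width/height → 1 unit = 1 mm. Flip: y_m = 148.223 − y_svg.

**Shape 1** — `<path>` open polyline, stroke `#ff00ff` → cut (S884, F1141). Machine vertices: (176.364,24.203) → (121.435,139.673) → (171.216,140.067) → (108.161,33.792) → (102.220,135.412) → (64.427,81.712). Open path.

**Shape 2** — `<polyline>` line segment, stroke `#ff00ff` → cut (S884, F1141). Machine vertices: (83.320,52.200) → (61.313,54.201). Open path.

**Shape 3** — `<line>` line segment, stroke `#008000` → score (S676, F1495). Machine vertices: (82.164,67.595) → (17.308,116.460). Open path.

**Shape 4** — `<polygon>` rectangle, stroke `#ff00ff` → cut (S884, F1141). Machine vertices: (56.494,141.134) → (94.975,141.134) → (94.975,116.706) → (56.494,116.706) → (56.494,141.134). Closed: final G1 returns to the first vertex.

**Shape 5** — `<path>` regular polygon, stroke `#008000` → score (S676, F1495). Machine vertices: (153.102,128.453) → (172.999,136.420) → (191.634,125.831) → (194.973,104.660) → (180.503,88.849) → (159.119,90.304) → (146.925,107.930) → (153.102,128.453). Closed: final G1 returns to the first vertex.

**Shape 6** — `<path>` regular polygon, stroke `#008000` → score (S676, F1495). Machine vertices: (152.316,56.752) → (164.006,86.432) → (193.686,74.742) → (181.996,45.062) → (152.316,56.752). Closed: final G1 returns to the first vertex.

**Shape 7** — `<polygon>` closed polygon, stroke `#ff00ff` → cut (S884, F1141). Machine vertices: (82.505,54.674) → (48.367,21.982) → (155.719,141.033) → (15.250,114.403) → (82.505,54.674). Closed: final G1 returns to the first vertex.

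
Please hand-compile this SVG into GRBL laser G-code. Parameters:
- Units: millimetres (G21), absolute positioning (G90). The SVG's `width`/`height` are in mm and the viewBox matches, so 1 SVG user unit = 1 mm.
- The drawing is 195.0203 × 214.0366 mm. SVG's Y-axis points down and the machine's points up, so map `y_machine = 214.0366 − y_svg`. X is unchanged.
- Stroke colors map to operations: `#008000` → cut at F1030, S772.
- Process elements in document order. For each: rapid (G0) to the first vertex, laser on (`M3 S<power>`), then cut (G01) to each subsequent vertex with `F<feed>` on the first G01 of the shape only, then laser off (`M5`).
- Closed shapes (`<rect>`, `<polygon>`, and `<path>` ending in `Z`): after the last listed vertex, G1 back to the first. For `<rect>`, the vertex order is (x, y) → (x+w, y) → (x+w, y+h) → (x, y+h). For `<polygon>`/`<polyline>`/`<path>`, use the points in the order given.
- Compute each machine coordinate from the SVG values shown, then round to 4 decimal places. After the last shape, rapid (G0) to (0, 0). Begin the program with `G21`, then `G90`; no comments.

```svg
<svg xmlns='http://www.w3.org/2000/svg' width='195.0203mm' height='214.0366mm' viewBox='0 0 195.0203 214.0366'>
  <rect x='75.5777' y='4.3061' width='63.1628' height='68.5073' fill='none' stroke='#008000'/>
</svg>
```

1 u = 1 mm; y_m = 214.0366 − y.

[1] `<rect>` rectangle, #008000→cut S772 F1030: (75.5777,209.7305) → (138.7405,209.7305) → (138.7405,141.2232) → (75.5777,141.2232) → (75.5777,209.7305) (closed)

G21
G90
G0 X75.5777 Y209.7305
M3 S772
G01 X138.7405 Y209.7305 F1030
G01 X138.7405 Y141.2232
G01 X75.5777 Y141.2232
G01 X75.5777 Y209.7305
M5
G0 X0.0000 Y0.0000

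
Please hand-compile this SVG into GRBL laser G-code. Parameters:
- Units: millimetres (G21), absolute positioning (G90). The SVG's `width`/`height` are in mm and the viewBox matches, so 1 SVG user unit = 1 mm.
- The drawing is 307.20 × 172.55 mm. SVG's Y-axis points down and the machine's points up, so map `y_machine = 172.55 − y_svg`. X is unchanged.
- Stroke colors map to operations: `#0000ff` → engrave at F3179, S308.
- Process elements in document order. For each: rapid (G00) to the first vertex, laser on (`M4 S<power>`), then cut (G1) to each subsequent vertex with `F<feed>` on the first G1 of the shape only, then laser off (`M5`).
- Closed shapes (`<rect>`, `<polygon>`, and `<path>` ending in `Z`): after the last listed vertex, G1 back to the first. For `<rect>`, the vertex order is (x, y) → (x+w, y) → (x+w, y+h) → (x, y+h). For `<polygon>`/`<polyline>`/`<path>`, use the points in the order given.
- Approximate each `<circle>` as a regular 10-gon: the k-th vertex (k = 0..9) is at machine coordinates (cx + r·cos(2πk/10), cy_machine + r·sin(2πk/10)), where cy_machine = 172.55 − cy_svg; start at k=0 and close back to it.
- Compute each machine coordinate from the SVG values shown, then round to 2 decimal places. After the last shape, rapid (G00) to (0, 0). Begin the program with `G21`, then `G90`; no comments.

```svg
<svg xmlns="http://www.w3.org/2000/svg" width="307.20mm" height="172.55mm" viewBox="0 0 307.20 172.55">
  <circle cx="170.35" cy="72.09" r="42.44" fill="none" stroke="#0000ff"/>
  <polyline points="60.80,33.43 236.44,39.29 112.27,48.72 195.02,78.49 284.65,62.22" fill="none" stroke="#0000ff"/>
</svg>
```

viewBox `0 0 307.20 172.55` with mm width/height → 1 unit = 1 mm. Flip: y_m = 172.55 − y_svg.

**Shape 1** — `<circle>` circle, stroke `#0000ff` → engrave (S308, F3179). Machine vertices: (212.79,100.46) → (204.68,125.41) → (183.46,140.82) → (157.24,140.82) → (136.02,125.41) → (127.91,100.46) → (136.02,75.51) → (157.24,60.10) → (183.46,60.10) → (204.68,75.51) → (212.79,100.46). Closed: final G1 returns to the first vertex.

**Shape 2** — `<polyline>` open polyline, stroke `#0000ff` → engrave (S308, F3179). Machine vertices: (60.80,139.12) → (236.44,133.26) → (112.27,123.83) → (195.02,94.06) → (284.65,110.33). Open path.

G21
G90
G00 X212.79 Y100.46
M4 S308
G1 X204.68 Y125.41 F3179
G1 X183.46 Y140.82
G1 X157.24 Y140.82
G1 X136.02 Y125.41
G1 X127.91 Y100.46
G1 X136.02 Y75.51
G1 X157.24 Y60.10
G1 X183.46 Y60.10
G1 X204.68 Y75.51
G1 X212.79 Y100.46
M5
G00 X60.80 Y139.12
M4 S308
G1 X236.44 Y133.26 F3179
G1 X112.27 Y123.83
G1 X195.02 Y94.06
G1 X284.65 Y110.33
M5
G00 X0.00 Y0.00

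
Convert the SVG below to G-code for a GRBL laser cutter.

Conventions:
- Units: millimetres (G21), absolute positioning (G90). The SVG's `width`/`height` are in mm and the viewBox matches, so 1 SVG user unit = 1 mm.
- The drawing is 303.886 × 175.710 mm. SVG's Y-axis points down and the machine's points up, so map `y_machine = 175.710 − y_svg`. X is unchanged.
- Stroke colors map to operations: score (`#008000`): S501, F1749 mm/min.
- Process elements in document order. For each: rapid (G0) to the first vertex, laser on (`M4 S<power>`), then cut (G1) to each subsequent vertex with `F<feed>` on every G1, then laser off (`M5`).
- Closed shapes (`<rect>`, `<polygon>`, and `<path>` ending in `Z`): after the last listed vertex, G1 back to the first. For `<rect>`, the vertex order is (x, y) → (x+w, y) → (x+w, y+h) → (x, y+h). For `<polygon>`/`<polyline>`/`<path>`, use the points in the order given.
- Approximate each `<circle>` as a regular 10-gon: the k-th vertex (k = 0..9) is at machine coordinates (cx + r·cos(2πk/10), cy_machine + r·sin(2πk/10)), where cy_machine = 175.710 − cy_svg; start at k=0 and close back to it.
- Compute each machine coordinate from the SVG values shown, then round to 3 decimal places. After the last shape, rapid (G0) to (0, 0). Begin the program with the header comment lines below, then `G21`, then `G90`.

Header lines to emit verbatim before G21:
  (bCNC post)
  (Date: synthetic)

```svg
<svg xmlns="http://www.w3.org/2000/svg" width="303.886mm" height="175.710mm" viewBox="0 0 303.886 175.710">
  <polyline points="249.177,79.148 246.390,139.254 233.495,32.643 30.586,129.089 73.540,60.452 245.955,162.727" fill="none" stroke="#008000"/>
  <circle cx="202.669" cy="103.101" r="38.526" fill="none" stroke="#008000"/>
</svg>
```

(bCNC post)
(Date: synthetic)
G21
G90
G0 X249.177 Y96.562
M4 S501
G1 X246.390 Y36.456 F1749
G1 X233.495 Y143.067 F1749
G1 X30.586 Y46.621 F1749
G1 X73.540 Y115.258 F1749
G1 X245.955 Y12.983 F1749
M5
G0 X241.195 Y72.609
M4 S501
G1 X233.837 Y95.254 F1749
G1 X214.574 Y109.249 F1749
G1 X190.764 Y109.249 F1749
G1 X171.501 Y95.254 F1749
G1 X164.143 Y72.609 F1749
G1 X171.501 Y49.964 F1749
G1 X190.764 Y35.969 F1749
G1 X214.574 Y35.969 F1749
G1 X233.837 Y49.964 F1749
G1 X241.195 Y72.609 F1749
M5
G0 X0.000 Y0.000

1 u = 1 mm; y_m = 175.710 − y.

[1] `<polyline>` open polyline, #008000→score S501 F1749: (249.177,96.562) → (246.390,36.456) → (233.495,143.067) → (30.586,46.621) → (73.540,115.258) → (245.955,12.983)

[2] `<circle>` circle, #008000→score S501 F1749: (241.195,72.609) → (233.837,95.254) → (214.574,109.249) → (190.764,109.249) → (171.501,95.254) → (164.143,72.609) → (171.501,49.964) → (190.764,35.969) → (214.574,35.969) → (233.837,49.964) → (241.195,72.609) (closed)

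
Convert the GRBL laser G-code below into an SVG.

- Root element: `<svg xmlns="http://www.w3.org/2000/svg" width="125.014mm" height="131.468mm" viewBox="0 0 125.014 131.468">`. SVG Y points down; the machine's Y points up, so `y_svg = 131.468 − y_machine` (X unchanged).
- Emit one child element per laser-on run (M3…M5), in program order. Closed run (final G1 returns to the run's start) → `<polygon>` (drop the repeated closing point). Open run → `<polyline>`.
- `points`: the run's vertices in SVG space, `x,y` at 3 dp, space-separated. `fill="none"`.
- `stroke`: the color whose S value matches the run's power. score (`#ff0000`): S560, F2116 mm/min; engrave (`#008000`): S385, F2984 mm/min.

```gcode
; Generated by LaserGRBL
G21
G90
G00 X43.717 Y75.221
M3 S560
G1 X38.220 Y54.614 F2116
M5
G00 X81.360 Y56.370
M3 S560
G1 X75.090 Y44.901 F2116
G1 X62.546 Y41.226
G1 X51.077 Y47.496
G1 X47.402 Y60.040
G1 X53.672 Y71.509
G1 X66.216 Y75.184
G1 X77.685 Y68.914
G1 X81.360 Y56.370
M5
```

<svg xmlns="http://www.w3.org/2000/svg" width="125.014mm" height="131.468mm" viewBox="0 0 125.014 131.468">
  <polyline points="43.717,56.247 38.220,76.854" fill="none" stroke="#ff0000"/>
  <polygon points="81.360,75.098 75.090,86.567 62.546,90.242 51.077,83.972 47.402,71.428 53.672,59.959 66.216,56.284 77.685,62.554" fill="none" stroke="#ff0000"/>
</svg>

Machine Y-up, SVG Y-down with viewBox height 131.468, so y_svg = 131.468 − y_machine; X carries over. Every run uses S560, so all elements get stroke `#ff0000` (score).

Run 1: The run is open, so emit a `<polyline>` with points (Y-flipped): 43.717,56.247 38.220,76.854.

Run 2: The run returns to its start, so emit a `<polygon>` with points (Y-flipped): 81.360,75.098 75.090,86.567 62.546,90.242 51.077,83.972 47.402,71.428 53.672,59.959 66.216,56.284 77.685,62.554.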